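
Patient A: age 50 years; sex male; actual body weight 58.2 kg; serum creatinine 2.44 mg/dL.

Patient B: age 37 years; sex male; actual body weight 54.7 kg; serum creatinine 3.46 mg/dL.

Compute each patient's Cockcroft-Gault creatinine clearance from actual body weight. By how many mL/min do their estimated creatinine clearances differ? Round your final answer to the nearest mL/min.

Patient A: CrCl = (140 − 50) × 58.2 / (72 × 2.44) = 5238.0 / 175.68 ≈ 29.8 mL/min
Patient B: CrCl = (140 − 37) × 54.7 / (72 × 3.46) = 5634.1 / 249.12 ≈ 22.6 mL/min
|29.8 − 22.6| = 7.2 mL/min

7 mL/min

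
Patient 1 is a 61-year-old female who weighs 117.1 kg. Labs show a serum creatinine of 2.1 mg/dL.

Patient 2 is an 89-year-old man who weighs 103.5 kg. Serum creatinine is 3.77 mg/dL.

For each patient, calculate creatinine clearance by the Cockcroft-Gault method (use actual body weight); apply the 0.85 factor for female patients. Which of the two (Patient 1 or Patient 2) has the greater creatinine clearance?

Patient 1

Patient 1: CrCl = (140 − 61) × 117.1 / (72 × 2.1) × 0.85 = 9250.9 / 151.20 × 0.85 ≈ 52.0 mL/min
Patient 2: CrCl = (140 − 89) × 103.5 / (72 × 3.77) = 5278.5 / 271.44 ≈ 19.4 mL/min
52.0 vs 19.4 mL/min → Patient 1 is higher.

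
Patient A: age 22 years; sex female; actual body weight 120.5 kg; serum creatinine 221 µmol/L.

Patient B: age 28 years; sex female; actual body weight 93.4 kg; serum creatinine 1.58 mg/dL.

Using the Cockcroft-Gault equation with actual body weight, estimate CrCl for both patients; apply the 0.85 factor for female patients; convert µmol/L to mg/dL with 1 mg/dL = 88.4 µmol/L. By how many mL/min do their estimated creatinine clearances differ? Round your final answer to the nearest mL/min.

11 mL/min

Patient A: SCr = 221 / 88.4 = 2.5 mg/dL
Patient A: CrCl = (140 − 22) × 120.5 / (72 × 2.5) × 0.85 = 14219.0 / 180.00 × 0.85 ≈ 67.1 mL/min
Patient B: CrCl = (140 − 28) × 93.4 / (72 × 1.58) × 0.85 = 10460.8 / 113.76 × 0.85 ≈ 78.2 mL/min
|67.1 − 78.2| = 11.1 mL/min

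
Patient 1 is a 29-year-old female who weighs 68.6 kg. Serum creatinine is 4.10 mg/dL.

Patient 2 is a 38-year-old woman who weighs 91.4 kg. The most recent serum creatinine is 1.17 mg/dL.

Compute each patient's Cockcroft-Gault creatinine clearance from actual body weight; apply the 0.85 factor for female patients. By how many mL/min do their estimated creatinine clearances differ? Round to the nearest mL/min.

Patient 1: CrCl = (140 − 29) × 68.6 / (72 × 4.1) × 0.85 = 7614.6 / 295.20 × 0.85 ≈ 21.9 mL/min
Patient 2: CrCl = (140 − 38) × 91.4 / (72 × 1.17) × 0.85 = 9322.8 / 84.24 × 0.85 ≈ 94.1 mL/min
|21.9 − 94.1| = 72.2 mL/min

72 mL/min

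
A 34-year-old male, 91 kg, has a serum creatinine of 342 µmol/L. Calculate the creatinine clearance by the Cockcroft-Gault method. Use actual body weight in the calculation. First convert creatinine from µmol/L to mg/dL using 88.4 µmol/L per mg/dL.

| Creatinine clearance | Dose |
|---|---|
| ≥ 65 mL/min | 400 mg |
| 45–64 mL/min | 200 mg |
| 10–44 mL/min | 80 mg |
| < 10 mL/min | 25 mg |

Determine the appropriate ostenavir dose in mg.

80 mg

SCr = 342 / 88.4 = 3.869 mg/dL
CrCl = (140 − 34) × 91 / (72 × 3.869) = 9646.0 / 278.57 ≈ 34.6 mL/min
CrCl ≈ 35 mL/min → bracket 10–44 mL/min.
Dose for this bracket: 80 mg.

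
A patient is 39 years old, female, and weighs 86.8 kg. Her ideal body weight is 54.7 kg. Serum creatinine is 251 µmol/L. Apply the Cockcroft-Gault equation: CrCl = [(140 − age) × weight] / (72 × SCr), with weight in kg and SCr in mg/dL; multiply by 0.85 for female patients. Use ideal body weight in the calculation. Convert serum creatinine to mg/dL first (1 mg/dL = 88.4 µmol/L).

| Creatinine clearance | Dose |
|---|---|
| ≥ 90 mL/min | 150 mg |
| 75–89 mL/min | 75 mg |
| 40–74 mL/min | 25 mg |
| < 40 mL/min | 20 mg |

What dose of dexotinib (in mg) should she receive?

SCr = 251 / 88.4 = 2.839 mg/dL
CrCl = (140 − 39) × 54.7 / (72 × 2.839) × 0.85 = 5524.7 / 204.41 × 0.85 ≈ 23.0 mL/min
CrCl ≈ 23 mL/min → bracket < 40 mL/min.
Dose for this bracket: 20 mg.

20 mg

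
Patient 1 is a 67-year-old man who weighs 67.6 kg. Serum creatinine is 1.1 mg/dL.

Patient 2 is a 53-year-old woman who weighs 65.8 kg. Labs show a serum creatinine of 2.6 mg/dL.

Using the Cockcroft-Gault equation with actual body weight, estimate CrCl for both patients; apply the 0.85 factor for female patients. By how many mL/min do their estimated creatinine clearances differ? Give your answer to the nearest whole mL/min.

Patient 1: CrCl = (140 − 67) × 67.6 / (72 × 1.1) = 4934.8 / 79.20 ≈ 62.3 mL/min
Patient 2: CrCl = (140 − 53) × 65.8 / (72 × 2.6) × 0.85 = 5724.6 / 187.20 × 0.85 ≈ 26.0 mL/min
|62.3 − 26.0| = 36.3 mL/min

36 mL/min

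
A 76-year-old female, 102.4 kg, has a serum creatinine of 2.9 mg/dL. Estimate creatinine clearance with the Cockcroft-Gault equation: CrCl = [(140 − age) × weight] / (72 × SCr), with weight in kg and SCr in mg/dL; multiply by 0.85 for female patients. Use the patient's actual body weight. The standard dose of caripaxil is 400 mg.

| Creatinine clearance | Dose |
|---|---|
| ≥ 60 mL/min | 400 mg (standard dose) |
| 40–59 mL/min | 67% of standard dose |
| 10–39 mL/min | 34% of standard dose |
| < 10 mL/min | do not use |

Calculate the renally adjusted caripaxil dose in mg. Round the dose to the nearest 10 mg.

CrCl = (140 − 76) × 102.4 / (72 × 2.9) × 0.85 = 6553.6 / 208.80 × 0.85 ≈ 26.7 mL/min
CrCl ≈ 27 mL/min → bracket 10–39 mL/min.
34% of 400 mg = 136 mg → 140 mg

140 mg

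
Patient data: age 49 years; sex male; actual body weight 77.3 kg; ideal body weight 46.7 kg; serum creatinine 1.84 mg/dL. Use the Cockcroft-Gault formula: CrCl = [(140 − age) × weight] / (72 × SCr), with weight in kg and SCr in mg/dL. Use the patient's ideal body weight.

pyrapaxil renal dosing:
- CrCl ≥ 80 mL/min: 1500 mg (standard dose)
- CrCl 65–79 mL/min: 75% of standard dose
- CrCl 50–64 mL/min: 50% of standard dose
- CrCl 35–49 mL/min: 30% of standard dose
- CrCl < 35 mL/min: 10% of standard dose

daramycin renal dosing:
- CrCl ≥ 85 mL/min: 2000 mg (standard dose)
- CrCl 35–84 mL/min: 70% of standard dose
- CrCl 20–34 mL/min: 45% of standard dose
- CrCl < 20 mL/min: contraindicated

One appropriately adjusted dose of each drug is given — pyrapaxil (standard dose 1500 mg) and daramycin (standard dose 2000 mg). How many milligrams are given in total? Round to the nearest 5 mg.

1050 mg

CrCl = (140 − 49) × 46.7 / (72 × 1.84) = 4249.7 / 132.48 ≈ 32.1 mL/min
CrCl ≈ 32 mL/min.
pyrapaxil: < 35 mL/min → 10% of 1500 mg = 150 mg.
daramycin: 20–34 mL/min → 45% of 2000 mg = 900 mg.
Total = 150 + 900 = 1050 mg.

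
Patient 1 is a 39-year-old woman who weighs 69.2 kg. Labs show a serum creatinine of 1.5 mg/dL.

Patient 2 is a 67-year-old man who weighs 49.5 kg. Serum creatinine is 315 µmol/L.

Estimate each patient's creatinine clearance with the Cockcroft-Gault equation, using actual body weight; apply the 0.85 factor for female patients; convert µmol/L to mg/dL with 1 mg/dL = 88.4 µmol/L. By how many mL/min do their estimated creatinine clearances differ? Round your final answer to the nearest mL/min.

41 mL/min

Patient 1: CrCl = (140 − 39) × 69.2 / (72 × 1.5) × 0.85 = 6989.2 / 108.00 × 0.85 ≈ 55.0 mL/min
Patient 2: SCr = 315 / 88.4 = 3.563 mg/dL
Patient 2: CrCl = (140 − 67) × 49.5 / (72 × 3.563) = 3613.5 / 256.54 ≈ 14.1 mL/min
|55.0 − 14.1| = 40.9 mL/min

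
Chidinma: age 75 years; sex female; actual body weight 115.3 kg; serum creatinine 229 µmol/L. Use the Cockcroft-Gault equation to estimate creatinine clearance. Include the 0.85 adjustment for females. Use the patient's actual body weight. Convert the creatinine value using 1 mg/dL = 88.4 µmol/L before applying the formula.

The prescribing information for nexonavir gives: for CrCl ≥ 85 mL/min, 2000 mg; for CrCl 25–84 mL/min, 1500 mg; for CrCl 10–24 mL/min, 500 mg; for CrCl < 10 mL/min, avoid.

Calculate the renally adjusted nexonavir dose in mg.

SCr = 229 / 88.4 = 2.59 mg/dL
CrCl = (140 − 75) × 115.3 / (72 × 2.59) × 0.85 = 7494.5 / 186.48 × 0.85 ≈ 34.2 mL/min
CrCl ≈ 34 mL/min → bracket 25–84 mL/min.
Dose for this bracket: 1500 mg.

1500 mg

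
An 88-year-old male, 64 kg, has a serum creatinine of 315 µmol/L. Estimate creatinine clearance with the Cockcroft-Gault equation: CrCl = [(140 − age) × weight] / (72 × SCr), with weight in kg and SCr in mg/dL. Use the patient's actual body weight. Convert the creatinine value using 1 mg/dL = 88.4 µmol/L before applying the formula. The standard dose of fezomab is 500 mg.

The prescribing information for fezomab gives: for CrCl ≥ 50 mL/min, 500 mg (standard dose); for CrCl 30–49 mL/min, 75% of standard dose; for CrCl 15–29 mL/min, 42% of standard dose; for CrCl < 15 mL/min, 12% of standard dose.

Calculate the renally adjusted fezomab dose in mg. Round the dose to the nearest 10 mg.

60 mg

SCr = 315 / 88.4 = 3.563 mg/dL
CrCl = (140 − 88) × 64 / (72 × 3.563) = 3328.0 / 256.54 ≈ 13.0 mL/min
CrCl ≈ 13 mL/min → bracket < 15 mL/min.
12% of 500 mg = 60 mg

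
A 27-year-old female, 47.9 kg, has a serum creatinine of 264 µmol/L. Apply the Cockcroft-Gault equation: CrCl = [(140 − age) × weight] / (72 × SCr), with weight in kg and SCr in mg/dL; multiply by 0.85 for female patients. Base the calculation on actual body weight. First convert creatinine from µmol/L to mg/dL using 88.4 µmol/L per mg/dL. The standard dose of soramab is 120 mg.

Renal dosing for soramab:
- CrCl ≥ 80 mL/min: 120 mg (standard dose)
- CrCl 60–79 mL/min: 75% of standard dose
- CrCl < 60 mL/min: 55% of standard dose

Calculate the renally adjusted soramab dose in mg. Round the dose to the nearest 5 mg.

SCr = 264 / 88.4 = 2.986 mg/dL
CrCl = (140 − 27) × 47.9 / (72 × 2.986) × 0.85 = 5412.7 / 214.99 × 0.85 ≈ 21.4 mL/min
CrCl ≈ 21 mL/min → bracket < 60 mL/min.
55% of 120 mg = 66 mg → 65 mg

65 mg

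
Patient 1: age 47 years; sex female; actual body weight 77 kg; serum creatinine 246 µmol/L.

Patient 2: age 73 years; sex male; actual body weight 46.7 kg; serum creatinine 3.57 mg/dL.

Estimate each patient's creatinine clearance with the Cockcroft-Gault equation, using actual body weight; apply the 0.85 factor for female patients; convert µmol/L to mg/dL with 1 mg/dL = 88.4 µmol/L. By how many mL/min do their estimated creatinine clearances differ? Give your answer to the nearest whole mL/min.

18 mL/min

Patient 1: SCr = 246 / 88.4 = 2.783 mg/dL
Patient 1: CrCl = (140 − 47) × 77 / (72 × 2.783) × 0.85 = 7161.0 / 200.38 × 0.85 ≈ 30.4 mL/min
Patient 2: CrCl = (140 − 73) × 46.7 / (72 × 3.57) = 3128.9 / 257.04 ≈ 12.2 mL/min
|30.4 − 12.2| = 18.2 mL/min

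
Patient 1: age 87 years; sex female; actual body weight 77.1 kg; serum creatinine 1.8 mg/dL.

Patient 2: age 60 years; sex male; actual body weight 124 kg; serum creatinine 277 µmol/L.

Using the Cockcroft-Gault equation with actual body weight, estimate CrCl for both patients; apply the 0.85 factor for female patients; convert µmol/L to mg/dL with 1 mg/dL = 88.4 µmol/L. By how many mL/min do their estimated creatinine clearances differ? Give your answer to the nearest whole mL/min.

17 mL/min

Patient 1: CrCl = (140 − 87) × 77.1 / (72 × 1.8) × 0.85 = 4086.3 / 129.60 × 0.85 ≈ 26.8 mL/min
Patient 2: SCr = 277 / 88.4 = 3.133 mg/dL
Patient 2: CrCl = (140 − 60) × 124 / (72 × 3.133) = 9920.0 / 225.58 ≈ 44.0 mL/min
|26.8 − 44.0| = 17.2 mL/min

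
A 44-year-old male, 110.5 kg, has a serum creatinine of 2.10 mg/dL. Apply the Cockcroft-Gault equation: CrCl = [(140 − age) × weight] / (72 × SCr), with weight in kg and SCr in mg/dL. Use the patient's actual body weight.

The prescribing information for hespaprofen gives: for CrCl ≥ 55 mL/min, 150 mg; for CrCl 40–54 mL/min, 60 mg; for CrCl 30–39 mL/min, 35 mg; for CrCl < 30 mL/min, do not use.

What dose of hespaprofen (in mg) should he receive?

CrCl = (140 − 44) × 110.5 / (72 × 2.1) = 10608.0 / 151.20 ≈ 70.2 mL/min
CrCl ≈ 70 mL/min → bracket ≥ 55 mL/min.
Dose for this bracket: 150 mg.

150 mg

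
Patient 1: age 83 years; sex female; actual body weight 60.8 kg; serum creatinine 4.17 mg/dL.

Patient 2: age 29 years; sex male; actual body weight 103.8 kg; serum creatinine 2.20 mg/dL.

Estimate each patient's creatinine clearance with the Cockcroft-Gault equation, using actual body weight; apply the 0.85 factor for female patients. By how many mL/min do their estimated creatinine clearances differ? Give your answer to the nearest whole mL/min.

Patient 1: CrCl = (140 − 83) × 60.8 / (72 × 4.17) × 0.85 = 3465.6 / 300.24 × 0.85 ≈ 9.8 mL/min
Patient 2: CrCl = (140 − 29) × 103.8 / (72 × 2.2) = 11521.8 / 158.40 ≈ 72.7 mL/min
|9.8 − 72.7| = 62.9 mL/min

63 mL/min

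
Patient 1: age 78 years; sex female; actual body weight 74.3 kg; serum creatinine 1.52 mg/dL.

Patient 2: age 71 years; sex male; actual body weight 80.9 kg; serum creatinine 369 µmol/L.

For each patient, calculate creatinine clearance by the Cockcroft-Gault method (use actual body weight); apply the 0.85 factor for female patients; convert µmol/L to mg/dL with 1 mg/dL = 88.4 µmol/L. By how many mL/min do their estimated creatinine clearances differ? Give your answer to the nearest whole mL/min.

Patient 1: CrCl = (140 − 78) × 74.3 / (72 × 1.52) × 0.85 = 4606.6 / 109.44 × 0.85 ≈ 35.8 mL/min
Patient 2: SCr = 369 / 88.4 = 4.174 mg/dL
Patient 2: CrCl = (140 − 71) × 80.9 / (72 × 4.174) = 5582.1 / 300.53 ≈ 18.6 mL/min
|35.8 − 18.6| = 17.2 mL/min

17 mL/min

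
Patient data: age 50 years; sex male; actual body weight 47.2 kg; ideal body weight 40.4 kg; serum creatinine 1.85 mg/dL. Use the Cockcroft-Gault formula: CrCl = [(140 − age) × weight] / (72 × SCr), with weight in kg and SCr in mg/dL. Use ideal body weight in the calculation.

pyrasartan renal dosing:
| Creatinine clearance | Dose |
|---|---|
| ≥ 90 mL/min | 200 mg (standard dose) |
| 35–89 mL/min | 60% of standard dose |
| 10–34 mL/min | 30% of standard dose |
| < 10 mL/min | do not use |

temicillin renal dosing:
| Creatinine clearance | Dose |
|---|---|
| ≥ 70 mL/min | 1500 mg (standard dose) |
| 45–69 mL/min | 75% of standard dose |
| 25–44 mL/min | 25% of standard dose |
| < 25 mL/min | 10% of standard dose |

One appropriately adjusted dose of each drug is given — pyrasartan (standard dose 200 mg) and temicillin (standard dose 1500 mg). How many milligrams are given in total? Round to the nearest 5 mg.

435 mg

CrCl = (140 − 50) × 40.4 / (72 × 1.85) = 3636.0 / 133.20 ≈ 27.3 mL/min
CrCl ≈ 27 mL/min.
pyrasartan: 10–34 mL/min → 30% of 200 mg = 60 mg.
temicillin: 25–44 mL/min → 25% of 1500 mg = 375 mg.
Total = 60 + 375 = 435 mg.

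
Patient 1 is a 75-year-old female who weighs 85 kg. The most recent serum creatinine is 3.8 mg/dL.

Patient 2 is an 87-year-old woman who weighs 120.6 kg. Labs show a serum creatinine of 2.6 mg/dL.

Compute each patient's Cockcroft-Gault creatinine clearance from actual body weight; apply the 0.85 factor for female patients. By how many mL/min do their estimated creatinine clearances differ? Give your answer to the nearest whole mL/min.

12 mL/min

Patient 1: CrCl = (140 − 75) × 85 / (72 × 3.8) × 0.85 = 5525.0 / 273.60 × 0.85 ≈ 17.2 mL/min
Patient 2: CrCl = (140 − 87) × 120.6 / (72 × 2.6) × 0.85 = 6391.8 / 187.20 × 0.85 ≈ 29.0 mL/min
|17.2 − 29.0| = 11.8 mL/min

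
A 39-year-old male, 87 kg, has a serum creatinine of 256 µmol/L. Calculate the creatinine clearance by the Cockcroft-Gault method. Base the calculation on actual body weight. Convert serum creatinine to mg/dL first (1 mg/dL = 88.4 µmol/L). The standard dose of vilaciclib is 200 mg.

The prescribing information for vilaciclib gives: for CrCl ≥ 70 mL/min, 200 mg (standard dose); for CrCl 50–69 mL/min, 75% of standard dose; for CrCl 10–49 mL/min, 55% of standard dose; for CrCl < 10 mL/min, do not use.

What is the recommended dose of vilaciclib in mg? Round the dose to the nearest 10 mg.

110 mg

SCr = 256 / 88.4 = 2.896 mg/dL
CrCl = (140 − 39) × 87 / (72 × 2.896) = 8787.0 / 208.51 ≈ 42.1 mL/min
CrCl ≈ 42 mL/min → bracket 10–49 mL/min.
55% of 200 mg = 110 mg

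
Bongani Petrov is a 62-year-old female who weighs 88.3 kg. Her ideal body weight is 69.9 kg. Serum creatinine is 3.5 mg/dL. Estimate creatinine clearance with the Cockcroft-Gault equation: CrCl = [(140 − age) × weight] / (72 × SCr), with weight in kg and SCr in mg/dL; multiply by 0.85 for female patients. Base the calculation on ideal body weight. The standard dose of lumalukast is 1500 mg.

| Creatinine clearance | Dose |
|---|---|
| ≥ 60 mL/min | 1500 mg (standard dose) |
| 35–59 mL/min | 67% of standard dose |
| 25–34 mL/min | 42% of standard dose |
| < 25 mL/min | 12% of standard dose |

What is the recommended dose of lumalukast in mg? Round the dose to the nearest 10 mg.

180 mg

CrCl = (140 − 62) × 69.9 / (72 × 3.5) × 0.85 = 5452.2 / 252.00 × 0.85 ≈ 18.4 mL/min
CrCl ≈ 18 mL/min → bracket < 25 mL/min.
12% of 1500 mg = 180 mg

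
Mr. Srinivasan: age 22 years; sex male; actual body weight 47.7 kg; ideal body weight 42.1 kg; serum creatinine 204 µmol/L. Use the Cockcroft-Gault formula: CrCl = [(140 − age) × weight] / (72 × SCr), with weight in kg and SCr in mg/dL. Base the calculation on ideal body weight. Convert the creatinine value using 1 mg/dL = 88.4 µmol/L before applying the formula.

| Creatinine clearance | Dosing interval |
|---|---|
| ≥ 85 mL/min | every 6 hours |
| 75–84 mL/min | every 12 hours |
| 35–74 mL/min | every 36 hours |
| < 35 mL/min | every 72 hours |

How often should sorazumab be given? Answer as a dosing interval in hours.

every 72 hours

SCr = 204 / 88.4 = 2.308 mg/dL
CrCl = (140 − 22) × 42.1 / (72 × 2.308) = 4967.8 / 166.18 ≈ 29.9 mL/min
CrCl ≈ 30 mL/min → bracket < 35 mL/min → every 72 hours.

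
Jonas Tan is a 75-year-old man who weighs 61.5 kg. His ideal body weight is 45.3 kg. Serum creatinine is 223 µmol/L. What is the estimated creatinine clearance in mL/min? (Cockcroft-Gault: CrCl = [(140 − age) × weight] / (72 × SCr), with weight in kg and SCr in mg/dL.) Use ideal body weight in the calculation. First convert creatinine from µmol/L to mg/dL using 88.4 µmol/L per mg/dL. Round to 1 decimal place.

SCr = 223 / 88.4 = 2.523 mg/dL
CrCl = (140 − 75) × 45.3 / (72 × 2.523) = 2944.5 / 181.66 ≈ 16.2 mL/min

16.2 mL/min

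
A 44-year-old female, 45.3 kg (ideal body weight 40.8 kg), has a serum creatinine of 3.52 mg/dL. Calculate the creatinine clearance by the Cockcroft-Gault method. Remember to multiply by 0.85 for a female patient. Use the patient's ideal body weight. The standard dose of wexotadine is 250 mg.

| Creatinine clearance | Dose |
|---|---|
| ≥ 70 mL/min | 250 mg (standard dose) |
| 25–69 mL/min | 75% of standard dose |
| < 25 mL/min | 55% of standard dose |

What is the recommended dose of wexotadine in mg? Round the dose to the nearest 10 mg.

CrCl = (140 − 44) × 40.8 / (72 × 3.52) × 0.85 = 3916.8 / 253.44 × 0.85 ≈ 13.1 mL/min
CrCl ≈ 13 mL/min → bracket < 25 mL/min.
55% of 250 mg = 137.5 mg → 140 mg

140 mg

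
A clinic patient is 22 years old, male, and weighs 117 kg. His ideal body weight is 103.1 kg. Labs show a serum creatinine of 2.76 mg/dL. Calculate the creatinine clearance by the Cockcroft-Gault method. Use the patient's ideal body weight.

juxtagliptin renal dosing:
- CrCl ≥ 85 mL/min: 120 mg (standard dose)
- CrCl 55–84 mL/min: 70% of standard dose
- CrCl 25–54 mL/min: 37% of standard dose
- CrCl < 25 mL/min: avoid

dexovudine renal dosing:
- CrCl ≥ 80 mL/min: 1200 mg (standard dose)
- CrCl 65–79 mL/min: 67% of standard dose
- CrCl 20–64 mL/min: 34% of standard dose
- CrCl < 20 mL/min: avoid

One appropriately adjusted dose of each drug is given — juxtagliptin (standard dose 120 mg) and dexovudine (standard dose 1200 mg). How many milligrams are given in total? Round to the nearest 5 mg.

CrCl = (140 − 22) × 103.1 / (72 × 2.76) = 12165.8 / 198.72 ≈ 61.2 mL/min
CrCl ≈ 61 mL/min.
juxtagliptin: 55–84 mL/min → 70% of 120 mg = 84 mg.
dexovudine: 20–64 mL/min → 34% of 1200 mg = 408 mg.
Total = 84 + 408 = 492 mg.

490 mg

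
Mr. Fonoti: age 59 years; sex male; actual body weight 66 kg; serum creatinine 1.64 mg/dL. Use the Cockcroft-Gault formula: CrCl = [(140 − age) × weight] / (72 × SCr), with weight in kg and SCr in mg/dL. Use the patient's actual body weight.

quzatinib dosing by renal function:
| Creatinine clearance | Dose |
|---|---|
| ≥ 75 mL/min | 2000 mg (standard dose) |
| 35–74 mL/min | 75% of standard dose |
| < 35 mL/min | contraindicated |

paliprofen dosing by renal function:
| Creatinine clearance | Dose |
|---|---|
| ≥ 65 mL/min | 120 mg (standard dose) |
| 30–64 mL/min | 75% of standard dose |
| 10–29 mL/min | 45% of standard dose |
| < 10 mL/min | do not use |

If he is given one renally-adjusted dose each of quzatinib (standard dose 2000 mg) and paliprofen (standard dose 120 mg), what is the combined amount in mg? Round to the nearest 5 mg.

1590 mg

CrCl = (140 − 59) × 66 / (72 × 1.64) = 5346.0 / 118.08 ≈ 45.3 mL/min
CrCl ≈ 45 mL/min.
quzatinib: 35–74 mL/min → 75% of 2000 mg = 1500 mg.
paliprofen: 30–64 mL/min → 75% of 120 mg = 90 mg.
Total = 1500 + 90 = 1590 mg.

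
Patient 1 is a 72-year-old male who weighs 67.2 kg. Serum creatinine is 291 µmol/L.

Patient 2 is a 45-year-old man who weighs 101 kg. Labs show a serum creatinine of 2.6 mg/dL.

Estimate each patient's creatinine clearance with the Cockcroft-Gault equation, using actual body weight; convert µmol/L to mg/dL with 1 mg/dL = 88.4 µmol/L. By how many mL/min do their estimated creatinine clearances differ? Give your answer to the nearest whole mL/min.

Patient 1: SCr = 291 / 88.4 = 3.292 mg/dL
Patient 1: CrCl = (140 − 72) × 67.2 / (72 × 3.292) = 4569.6 / 237.02 ≈ 19.3 mL/min
Patient 2: CrCl = (140 − 45) × 101 / (72 × 2.6) = 9595.0 / 187.20 ≈ 51.3 mL/min
|19.3 − 51.3| = 32.0 mL/min

32 mL/min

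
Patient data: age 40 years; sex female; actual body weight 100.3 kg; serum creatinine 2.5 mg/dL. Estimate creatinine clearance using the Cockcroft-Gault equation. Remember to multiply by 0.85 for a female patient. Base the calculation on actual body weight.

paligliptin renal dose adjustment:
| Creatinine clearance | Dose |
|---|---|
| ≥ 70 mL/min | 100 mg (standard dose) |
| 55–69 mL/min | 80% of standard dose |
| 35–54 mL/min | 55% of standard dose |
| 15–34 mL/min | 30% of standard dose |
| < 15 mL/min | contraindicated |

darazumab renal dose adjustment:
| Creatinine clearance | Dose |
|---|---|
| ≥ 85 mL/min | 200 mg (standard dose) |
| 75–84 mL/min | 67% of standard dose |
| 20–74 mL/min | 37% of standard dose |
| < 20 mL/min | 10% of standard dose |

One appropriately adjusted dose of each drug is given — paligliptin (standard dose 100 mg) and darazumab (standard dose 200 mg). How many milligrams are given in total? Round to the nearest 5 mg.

130 mg

CrCl = (140 − 40) × 100.3 / (72 × 2.5) × 0.85 = 10030.0 / 180.00 × 0.85 ≈ 47.4 mL/min
CrCl ≈ 47 mL/min.
paligliptin: 35–54 mL/min → 55% of 100 mg = 55 mg.
darazumab: 20–74 mL/min → 37% of 200 mg = 74 mg.
Total = 55 + 74 = 129 mg.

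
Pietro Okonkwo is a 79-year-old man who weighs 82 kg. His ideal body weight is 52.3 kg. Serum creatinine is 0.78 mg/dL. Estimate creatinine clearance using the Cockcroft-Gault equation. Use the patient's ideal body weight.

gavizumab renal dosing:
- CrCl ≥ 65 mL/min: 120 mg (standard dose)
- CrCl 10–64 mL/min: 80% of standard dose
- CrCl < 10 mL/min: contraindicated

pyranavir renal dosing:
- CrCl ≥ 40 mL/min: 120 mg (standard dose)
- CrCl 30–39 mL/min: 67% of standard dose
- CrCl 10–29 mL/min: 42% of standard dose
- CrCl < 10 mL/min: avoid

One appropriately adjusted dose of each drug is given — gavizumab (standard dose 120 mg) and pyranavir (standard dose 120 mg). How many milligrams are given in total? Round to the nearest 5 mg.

215 mg

CrCl = (140 − 79) × 52.3 / (72 × 0.78) = 3190.3 / 56.16 ≈ 56.8 mL/min
CrCl ≈ 57 mL/min.
gavizumab: 10–64 mL/min → 80% of 120 mg = 96 mg.
pyranavir: ≥ 40 mL/min → 100% of 120 mg = 120 mg.
Total = 96 + 120 = 216 mg.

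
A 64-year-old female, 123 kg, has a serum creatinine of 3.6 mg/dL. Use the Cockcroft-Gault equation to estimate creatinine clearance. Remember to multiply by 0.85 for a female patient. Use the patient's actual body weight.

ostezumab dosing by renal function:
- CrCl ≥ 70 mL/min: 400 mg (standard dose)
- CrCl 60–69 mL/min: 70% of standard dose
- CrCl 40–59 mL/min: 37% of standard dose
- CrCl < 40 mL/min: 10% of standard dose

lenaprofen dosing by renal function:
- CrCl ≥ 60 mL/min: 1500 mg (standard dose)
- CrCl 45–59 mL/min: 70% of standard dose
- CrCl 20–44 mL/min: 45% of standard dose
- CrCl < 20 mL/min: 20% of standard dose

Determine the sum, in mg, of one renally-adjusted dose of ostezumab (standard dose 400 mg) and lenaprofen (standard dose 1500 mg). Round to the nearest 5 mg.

715 mg

CrCl = (140 − 64) × 123 / (72 × 3.6) × 0.85 = 9348.0 / 259.20 × 0.85 ≈ 30.7 mL/min
CrCl ≈ 31 mL/min.
ostezumab: < 40 mL/min → 10% of 400 mg = 40 mg.
lenaprofen: 20–44 mL/min → 45% of 1500 mg = 675 mg.
Total = 40 + 675 = 715 mg.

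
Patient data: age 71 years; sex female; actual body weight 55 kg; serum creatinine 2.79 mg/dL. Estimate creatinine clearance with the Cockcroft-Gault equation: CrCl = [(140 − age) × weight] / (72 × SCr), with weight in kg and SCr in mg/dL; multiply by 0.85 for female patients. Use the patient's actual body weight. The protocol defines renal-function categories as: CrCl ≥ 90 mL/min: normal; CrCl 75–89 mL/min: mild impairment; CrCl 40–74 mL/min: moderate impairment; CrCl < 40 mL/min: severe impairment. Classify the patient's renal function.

severe impairment

CrCl = (140 − 71) × 55 / (72 × 2.79) × 0.85 = 3795.0 / 200.88 × 0.85 ≈ 16.1 mL/min
16 mL/min falls in the 'severe impairment' range.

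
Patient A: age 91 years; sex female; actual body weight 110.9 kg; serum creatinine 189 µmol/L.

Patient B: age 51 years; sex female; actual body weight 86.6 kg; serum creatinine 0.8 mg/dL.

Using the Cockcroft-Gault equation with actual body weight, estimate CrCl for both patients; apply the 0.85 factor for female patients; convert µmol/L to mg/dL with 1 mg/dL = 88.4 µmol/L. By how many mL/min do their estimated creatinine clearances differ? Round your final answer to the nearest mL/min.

Patient A: SCr = 189 / 88.4 = 2.138 mg/dL
Patient A: CrCl = (140 − 91) × 110.9 / (72 × 2.138) × 0.85 = 5434.1 / 153.94 × 0.85 ≈ 30.0 mL/min
Patient B: CrCl = (140 − 51) × 86.6 / (72 × 0.8) × 0.85 = 7707.4 / 57.60 × 0.85 ≈ 113.7 mL/min
|30.0 − 113.7| = 83.7 mL/min

84 mL/min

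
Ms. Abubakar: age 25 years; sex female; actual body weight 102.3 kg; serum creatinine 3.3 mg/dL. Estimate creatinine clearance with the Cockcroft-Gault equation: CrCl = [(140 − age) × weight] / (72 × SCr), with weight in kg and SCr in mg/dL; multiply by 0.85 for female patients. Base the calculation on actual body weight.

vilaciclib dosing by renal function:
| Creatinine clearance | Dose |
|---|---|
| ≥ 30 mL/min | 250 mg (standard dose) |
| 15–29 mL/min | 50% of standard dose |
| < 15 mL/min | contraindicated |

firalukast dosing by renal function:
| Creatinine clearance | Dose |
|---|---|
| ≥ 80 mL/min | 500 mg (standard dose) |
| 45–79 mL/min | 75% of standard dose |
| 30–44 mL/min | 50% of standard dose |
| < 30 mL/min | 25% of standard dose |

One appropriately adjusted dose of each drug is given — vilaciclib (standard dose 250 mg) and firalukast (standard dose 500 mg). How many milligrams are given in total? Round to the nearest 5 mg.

CrCl = (140 − 25) × 102.3 / (72 × 3.3) × 0.85 = 11764.5 / 237.60 × 0.85 ≈ 42.1 mL/min
CrCl ≈ 42 mL/min.
vilaciclib: ≥ 30 mL/min → 100% of 250 mg = 250 mg.
firalukast: 30–44 mL/min → 50% of 500 mg = 250 mg.
Total = 250 + 250 = 500 mg.

500 mg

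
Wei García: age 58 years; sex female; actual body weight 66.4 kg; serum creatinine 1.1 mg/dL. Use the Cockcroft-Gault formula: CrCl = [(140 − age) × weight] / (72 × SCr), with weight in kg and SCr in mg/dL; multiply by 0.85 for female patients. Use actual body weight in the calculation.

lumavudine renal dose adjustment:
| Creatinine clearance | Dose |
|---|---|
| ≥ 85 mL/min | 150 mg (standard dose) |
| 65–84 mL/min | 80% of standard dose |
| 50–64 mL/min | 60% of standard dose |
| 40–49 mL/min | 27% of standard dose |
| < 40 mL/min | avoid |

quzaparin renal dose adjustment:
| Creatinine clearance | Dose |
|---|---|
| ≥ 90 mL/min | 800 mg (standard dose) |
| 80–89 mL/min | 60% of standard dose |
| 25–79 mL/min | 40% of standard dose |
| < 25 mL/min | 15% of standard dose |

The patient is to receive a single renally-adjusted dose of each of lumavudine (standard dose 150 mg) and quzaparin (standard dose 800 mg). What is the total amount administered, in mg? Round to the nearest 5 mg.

CrCl = (140 − 58) × 66.4 / (72 × 1.1) × 0.85 = 5444.8 / 79.20 × 0.85 ≈ 58.4 mL/min
CrCl ≈ 58 mL/min.
lumavudine: 50–64 mL/min → 60% of 150 mg = 90 mg.
quzaparin: 25–79 mL/min → 40% of 800 mg = 320 mg.
Total = 90 + 320 = 410 mg.

410 mg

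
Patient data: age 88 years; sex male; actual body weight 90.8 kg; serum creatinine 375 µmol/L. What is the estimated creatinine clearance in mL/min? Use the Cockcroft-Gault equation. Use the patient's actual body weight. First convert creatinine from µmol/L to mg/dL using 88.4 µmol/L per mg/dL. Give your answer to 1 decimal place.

15.5 mL/min

SCr = 375 / 88.4 = 4.242 mg/dL
CrCl = (140 − 88) × 90.8 / (72 × 4.242) = 4721.6 / 305.42 ≈ 15.5 mL/min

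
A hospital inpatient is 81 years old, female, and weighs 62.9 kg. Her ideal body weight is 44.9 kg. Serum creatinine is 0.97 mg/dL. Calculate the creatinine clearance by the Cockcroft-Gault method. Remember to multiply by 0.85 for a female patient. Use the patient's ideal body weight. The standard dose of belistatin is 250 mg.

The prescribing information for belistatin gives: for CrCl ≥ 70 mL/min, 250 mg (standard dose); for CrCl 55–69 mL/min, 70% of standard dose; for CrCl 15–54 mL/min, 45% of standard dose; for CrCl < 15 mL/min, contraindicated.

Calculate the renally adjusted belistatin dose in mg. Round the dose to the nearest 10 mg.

CrCl = (140 − 81) × 44.9 / (72 × 0.97) × 0.85 = 2649.1 / 69.84 × 0.85 ≈ 32.2 mL/min
CrCl ≈ 32 mL/min → bracket 15–54 mL/min.
45% of 250 mg = 112.5 mg → 110 mg

110 mg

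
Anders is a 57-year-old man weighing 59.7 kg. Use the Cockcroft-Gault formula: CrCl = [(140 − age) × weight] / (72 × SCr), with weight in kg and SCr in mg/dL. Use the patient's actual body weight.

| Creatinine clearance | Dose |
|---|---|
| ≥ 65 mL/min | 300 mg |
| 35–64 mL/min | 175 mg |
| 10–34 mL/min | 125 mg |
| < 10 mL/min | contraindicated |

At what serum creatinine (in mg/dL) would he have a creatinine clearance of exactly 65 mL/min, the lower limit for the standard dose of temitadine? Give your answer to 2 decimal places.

1.06 mg/dL

Standard dose requires CrCl ≥ 65 mL/min.
Set (140 − 57) × 59.7 / (72 × SCr) = 65
SCr = (140 − 57) × 59.7 / (72 × 65) = 1.059 mg/dL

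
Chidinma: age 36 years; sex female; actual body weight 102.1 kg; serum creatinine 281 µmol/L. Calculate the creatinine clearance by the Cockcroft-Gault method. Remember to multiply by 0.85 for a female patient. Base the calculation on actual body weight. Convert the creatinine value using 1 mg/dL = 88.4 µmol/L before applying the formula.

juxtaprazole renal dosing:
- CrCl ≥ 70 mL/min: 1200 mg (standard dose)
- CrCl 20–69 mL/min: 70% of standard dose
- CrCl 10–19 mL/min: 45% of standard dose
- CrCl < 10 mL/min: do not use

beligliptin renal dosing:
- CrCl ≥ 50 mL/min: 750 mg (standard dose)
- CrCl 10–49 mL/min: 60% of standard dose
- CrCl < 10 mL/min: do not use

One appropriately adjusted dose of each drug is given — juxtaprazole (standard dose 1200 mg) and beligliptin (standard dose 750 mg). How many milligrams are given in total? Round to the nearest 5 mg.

1290 mg

SCr = 281 / 88.4 = 3.179 mg/dL
CrCl = (140 − 36) × 102.1 / (72 × 3.179) × 0.85 = 10618.4 / 228.89 × 0.85 ≈ 39.4 mL/min
CrCl ≈ 39 mL/min.
juxtaprazole: 20–69 mL/min → 70% of 1200 mg = 840 mg.
beligliptin: 10–49 mL/min → 60% of 750 mg = 450 mg.
Total = 840 + 450 = 1290 mg.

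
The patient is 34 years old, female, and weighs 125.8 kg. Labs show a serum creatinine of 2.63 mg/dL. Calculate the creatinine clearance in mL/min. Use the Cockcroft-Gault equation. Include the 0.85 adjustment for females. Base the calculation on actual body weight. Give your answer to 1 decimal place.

59.9 mL/min

CrCl = (140 − 34) × 125.8 / (72 × 2.63) × 0.85 = 13334.8 / 189.36 × 0.85 ≈ 59.9 mL/min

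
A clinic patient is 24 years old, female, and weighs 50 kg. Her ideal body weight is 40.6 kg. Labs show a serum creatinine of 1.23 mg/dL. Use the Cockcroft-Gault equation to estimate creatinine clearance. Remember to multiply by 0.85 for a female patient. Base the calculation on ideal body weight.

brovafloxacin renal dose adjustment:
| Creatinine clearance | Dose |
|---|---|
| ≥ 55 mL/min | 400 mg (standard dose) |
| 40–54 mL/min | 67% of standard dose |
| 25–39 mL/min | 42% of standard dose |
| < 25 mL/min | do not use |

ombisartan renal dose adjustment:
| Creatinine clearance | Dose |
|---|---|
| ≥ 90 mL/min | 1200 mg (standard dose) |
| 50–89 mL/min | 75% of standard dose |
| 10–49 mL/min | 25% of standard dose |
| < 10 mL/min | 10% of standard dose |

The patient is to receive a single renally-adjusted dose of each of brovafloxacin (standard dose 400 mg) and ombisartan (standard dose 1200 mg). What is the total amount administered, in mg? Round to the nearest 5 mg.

CrCl = (140 − 24) × 40.6 / (72 × 1.23) × 0.85 = 4709.6 / 88.56 × 0.85 ≈ 45.2 mL/min
CrCl ≈ 45 mL/min.
brovafloxacin: 40–54 mL/min → 67% of 400 mg = 268 mg.
ombisartan: 10–49 mL/min → 25% of 1200 mg = 300 mg.
Total = 268 + 300 = 568 mg.

570 mg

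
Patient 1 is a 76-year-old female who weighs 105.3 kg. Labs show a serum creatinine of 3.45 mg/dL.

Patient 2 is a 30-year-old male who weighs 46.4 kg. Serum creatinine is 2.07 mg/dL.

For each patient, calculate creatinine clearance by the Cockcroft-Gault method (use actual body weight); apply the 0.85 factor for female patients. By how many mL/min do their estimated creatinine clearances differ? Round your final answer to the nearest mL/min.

11 mL/min

Patient 1: CrCl = (140 − 76) × 105.3 / (72 × 3.45) × 0.85 = 6739.2 / 248.40 × 0.85 ≈ 23.1 mL/min
Patient 2: CrCl = (140 − 30) × 46.4 / (72 × 2.07) = 5104.0 / 149.04 ≈ 34.2 mL/min
|23.1 − 34.2| = 11.1 mL/min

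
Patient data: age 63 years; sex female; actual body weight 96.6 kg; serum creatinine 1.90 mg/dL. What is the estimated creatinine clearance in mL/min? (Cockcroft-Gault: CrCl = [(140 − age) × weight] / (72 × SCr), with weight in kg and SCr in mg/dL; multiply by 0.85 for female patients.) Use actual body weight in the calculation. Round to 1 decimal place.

CrCl = (140 − 63) × 96.6 / (72 × 1.9) × 0.85 = 7438.2 / 136.80 × 0.85 ≈ 46.2 mL/min

46.2 mL/min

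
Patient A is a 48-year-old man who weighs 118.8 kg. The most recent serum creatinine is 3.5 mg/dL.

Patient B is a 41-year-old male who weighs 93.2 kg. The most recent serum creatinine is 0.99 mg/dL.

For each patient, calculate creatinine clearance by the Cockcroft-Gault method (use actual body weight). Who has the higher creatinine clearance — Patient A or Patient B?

Patient A: CrCl = (140 − 48) × 118.8 / (72 × 3.5) = 10929.6 / 252.00 ≈ 43.4 mL/min
Patient B: CrCl = (140 − 41) × 93.2 / (72 × 0.99) = 9226.8 / 71.28 ≈ 129.4 mL/min
43.4 vs 129.4 mL/min → Patient B is higher.

Patient B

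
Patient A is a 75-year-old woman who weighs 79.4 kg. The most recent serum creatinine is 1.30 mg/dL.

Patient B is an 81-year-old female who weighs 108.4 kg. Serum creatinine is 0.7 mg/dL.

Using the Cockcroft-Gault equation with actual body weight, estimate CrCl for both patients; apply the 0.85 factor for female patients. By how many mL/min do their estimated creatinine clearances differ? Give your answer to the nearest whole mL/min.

61 mL/min

Patient A: CrCl = (140 − 75) × 79.4 / (72 × 1.3) × 0.85 = 5161.0 / 93.60 × 0.85 ≈ 46.9 mL/min
Patient B: CrCl = (140 − 81) × 108.4 / (72 × 0.7) × 0.85 = 6395.6 / 50.40 × 0.85 ≈ 107.9 mL/min
|46.9 − 107.9| = 61.0 mL/min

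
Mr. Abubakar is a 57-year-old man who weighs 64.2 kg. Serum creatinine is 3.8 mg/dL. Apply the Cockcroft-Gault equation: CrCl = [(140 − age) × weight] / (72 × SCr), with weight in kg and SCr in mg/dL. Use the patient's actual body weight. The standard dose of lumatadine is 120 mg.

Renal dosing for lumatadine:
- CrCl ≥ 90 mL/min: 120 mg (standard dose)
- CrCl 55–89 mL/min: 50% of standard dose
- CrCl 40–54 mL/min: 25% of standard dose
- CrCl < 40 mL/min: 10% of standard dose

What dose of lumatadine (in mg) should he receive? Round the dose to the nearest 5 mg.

10 mg

CrCl = (140 − 57) × 64.2 / (72 × 3.8) = 5328.6 / 273.60 ≈ 19.5 mL/min
CrCl ≈ 19 mL/min → bracket < 40 mL/min.
10% of 120 mg = 12 mg → 10 mg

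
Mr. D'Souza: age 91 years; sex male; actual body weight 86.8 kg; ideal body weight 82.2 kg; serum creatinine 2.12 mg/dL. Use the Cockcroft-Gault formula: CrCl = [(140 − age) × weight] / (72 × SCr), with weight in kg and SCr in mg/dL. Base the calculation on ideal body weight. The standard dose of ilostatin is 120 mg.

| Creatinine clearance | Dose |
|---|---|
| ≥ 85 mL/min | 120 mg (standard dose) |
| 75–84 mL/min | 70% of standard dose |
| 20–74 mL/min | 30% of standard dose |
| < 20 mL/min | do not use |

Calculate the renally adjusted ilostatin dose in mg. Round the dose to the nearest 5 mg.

CrCl = (140 − 91) × 82.2 / (72 × 2.12) = 4027.8 / 152.64 ≈ 26.4 mL/min
CrCl ≈ 26 mL/min → bracket 20–74 mL/min.
30% of 120 mg = 36 mg → 35 mg

35 mg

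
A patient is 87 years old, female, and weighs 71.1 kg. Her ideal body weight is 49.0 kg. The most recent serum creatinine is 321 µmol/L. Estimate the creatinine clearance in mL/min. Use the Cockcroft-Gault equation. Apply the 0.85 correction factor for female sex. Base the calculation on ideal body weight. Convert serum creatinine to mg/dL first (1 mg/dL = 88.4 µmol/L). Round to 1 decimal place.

SCr = 321 / 88.4 = 3.631 mg/dL
CrCl = (140 − 87) × 49 / (72 × 3.631) × 0.85 = 2597.0 / 261.43 × 0.85 ≈ 8.4 mL/min

8.4 mL/min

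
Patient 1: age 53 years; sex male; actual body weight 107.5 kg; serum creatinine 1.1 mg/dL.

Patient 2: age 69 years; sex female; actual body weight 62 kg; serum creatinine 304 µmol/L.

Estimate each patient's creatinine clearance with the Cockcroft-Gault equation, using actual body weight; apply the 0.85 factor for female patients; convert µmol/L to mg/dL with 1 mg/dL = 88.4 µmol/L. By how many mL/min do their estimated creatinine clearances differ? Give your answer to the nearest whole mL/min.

Patient 1: CrCl = (140 − 53) × 107.5 / (72 × 1.1) = 9352.5 / 79.20 ≈ 118.1 mL/min
Patient 2: SCr = 304 / 88.4 = 3.439 mg/dL
Patient 2: CrCl = (140 − 69) × 62 / (72 × 3.439) × 0.85 = 4402.0 / 247.61 × 0.85 ≈ 15.1 mL/min
|118.1 − 15.1| = 103.0 mL/min

103 mL/min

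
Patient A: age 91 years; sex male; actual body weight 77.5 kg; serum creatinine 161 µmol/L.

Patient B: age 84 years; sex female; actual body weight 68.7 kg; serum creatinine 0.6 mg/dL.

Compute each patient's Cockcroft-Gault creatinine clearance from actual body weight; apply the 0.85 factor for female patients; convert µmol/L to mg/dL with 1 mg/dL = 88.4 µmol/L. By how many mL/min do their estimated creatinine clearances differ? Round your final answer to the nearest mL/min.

47 mL/min

Patient A: SCr = 161 / 88.4 = 1.821 mg/dL
Patient A: CrCl = (140 − 91) × 77.5 / (72 × 1.821) = 3797.5 / 131.11 ≈ 29.0 mL/min
Patient B: CrCl = (140 − 84) × 68.7 / (72 × 0.6) × 0.85 = 3847.2 / 43.20 × 0.85 ≈ 75.7 mL/min
|29.0 − 75.7| = 46.7 mL/min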